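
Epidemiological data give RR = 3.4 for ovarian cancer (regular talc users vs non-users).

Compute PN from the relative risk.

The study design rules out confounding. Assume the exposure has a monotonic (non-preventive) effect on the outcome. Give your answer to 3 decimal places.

Under exogeneity and monotonicity, PN = (RR − 1) / RR = 1 − 1/RR.
PN = (3.4 − 1) / 3.4 = 2.4 / 3.4 ≈ 0.7059

PN ≈ 0.706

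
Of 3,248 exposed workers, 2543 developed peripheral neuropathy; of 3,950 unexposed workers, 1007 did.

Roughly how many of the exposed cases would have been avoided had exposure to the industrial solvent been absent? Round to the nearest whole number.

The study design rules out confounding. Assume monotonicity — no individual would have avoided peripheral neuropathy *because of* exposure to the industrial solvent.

p₁ = P(outcome | exposed) = 2543/3248 = 0.78294
p₀ = P(outcome | unexposed) = 1007/3950 = 0.25494
PN = (p₁ − p₀)/p₁ = (0.78294 − 0.25494) / 0.78294 ≈ 0.67439.
Attributable cases ≈ PN × (exposed cases) = 0.67439 × 2543 ≈ 1714.97.

about 1715 cases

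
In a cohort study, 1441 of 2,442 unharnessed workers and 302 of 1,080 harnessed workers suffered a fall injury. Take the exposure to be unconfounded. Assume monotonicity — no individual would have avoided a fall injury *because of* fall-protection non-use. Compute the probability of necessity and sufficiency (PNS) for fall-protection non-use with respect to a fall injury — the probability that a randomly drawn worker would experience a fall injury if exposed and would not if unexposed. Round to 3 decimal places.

PNS ≈ 0.310

p₁ = P(outcome | exposed) = 1441/2442 = 0.59009
p₀ = P(outcome | unexposed) = 302/1080 = 0.27963
Under exogeneity and monotonicity, PNS = p₁ − p₀.
PNS = 0.59009 − 0.27963 = 0.31046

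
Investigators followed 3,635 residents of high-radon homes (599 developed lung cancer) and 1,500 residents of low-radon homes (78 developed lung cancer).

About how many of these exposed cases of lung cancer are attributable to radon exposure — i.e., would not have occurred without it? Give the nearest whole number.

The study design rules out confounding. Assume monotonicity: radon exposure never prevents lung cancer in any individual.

about 410 cases

p₁ = P(outcome | exposed) = 599/3635 = 0.16479
p₀ = P(outcome | unexposed) = 78/1500 = 0.052
PN = (p₁ − p₀)/p₁ = (0.16479 − 0.052) / 0.16479 ≈ 0.68444.
Attributable cases ≈ PN × (exposed cases) = 0.68444 × 599 ≈ 409.98.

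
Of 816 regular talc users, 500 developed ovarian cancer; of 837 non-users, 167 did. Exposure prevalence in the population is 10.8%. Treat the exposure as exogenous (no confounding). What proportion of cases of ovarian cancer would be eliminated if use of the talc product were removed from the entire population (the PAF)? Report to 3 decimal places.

PAF ≈ 0.183

p₁ = P(outcome | exposed) = 500/816 = 0.61275
p₀ = P(outcome | unexposed) = 167/837 = 0.19952
Overall risk P(Y=1) = π·p₁ + (1−π)·p₀ = 0.108×0.61275 + 0.892×0.19952 = 0.24415.
Under exogeneity, PAF = [P(Y=1) − p₀] / P(Y=1).
PAF = (0.24415 − 0.19952) / 0.24415 ≈ 0.1828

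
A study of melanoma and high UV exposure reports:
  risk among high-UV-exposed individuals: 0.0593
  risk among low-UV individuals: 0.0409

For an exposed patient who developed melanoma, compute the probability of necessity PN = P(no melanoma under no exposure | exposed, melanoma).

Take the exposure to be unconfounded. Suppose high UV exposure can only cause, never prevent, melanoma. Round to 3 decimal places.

Let p₁ = 0.0593, p₀ = 0.0409.
Under exogeneity and monotonicity, PN = (p₁ − p₀) / p₁.
PN = (0.0593 − 0.0409) / 0.0593 = 0.0184 / 0.0593 ≈ 0.3103

PN ≈ 0.310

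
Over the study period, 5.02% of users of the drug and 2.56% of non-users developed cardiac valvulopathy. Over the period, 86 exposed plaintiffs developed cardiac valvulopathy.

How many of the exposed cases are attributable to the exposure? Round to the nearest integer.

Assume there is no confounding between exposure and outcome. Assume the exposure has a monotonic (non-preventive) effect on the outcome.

p₁ = 0.0502, p₀ = 0.0256.
PN = (p₁ − p₀)/p₁ = (0.0502 − 0.0256) / 0.0502 ≈ 0.49004.
Attributable cases ≈ PN × (exposed cases) = 0.49004 × 86 ≈ 42.14.

about 42 cases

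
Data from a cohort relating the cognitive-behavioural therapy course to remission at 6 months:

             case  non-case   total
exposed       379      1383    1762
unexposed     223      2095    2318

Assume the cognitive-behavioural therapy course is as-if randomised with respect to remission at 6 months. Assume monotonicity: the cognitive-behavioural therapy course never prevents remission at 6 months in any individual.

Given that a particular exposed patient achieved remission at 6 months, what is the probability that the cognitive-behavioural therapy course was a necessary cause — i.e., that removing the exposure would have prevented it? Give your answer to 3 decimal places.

PN ≈ 0.553

p₁ = P(outcome | exposed) = 379/1762 = 0.2151
p₀ = P(outcome | unexposed) = 223/2318 = 0.096204
Under exogeneity and monotonicity, PN = (p₁ − p₀)/p₁.
PN = (0.2151 − 0.096204) / 0.2151 ≈ 0.5527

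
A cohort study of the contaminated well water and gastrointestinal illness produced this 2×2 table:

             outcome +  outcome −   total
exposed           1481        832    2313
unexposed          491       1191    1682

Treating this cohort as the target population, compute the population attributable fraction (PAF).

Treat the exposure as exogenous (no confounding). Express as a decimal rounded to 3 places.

PAF ≈ 0.409

p₁ = P(outcome | exposed) = 1481/2313 = 0.64029
p₀ = P(outcome | unexposed) = 491/1682 = 0.29191
Exposure prevalence π = 2313/3995 = 0.57897; overall risk P(Y=1) = 0.49362.
Under exogeneity, PAF = [P(Y=1) − p₀]/P(Y=1).
PAF = (0.49362 − 0.29191) / 0.49362 ≈ 0.4086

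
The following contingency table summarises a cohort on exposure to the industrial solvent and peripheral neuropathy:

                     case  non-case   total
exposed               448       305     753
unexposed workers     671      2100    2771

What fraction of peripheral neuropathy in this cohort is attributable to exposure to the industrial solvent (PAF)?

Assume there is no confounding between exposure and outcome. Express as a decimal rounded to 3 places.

PAF ≈ 0.237

p₁ = P(outcome | exposed) = 448/753 = 0.59495
p₀ = P(outcome | unexposed) = 671/2771 = 0.24215
Exposure prevalence π = 753/3524 = 0.21368; overall risk P(Y=1) = 0.31754.
Under exogeneity, PAF = [P(Y=1) − p₀]/P(Y=1).
PAF = (0.31754 − 0.24215) / 0.31754 ≈ 0.2374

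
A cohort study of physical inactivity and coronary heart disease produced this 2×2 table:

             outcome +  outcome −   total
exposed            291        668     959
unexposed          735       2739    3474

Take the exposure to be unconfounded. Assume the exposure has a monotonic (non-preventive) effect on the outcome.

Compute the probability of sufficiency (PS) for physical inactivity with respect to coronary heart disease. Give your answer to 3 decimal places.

PS ≈ 0.117

p₁ = P(outcome | exposed) = 291/959 = 0.30344
p₀ = P(outcome | unexposed) = 735/3474 = 0.21157
Under exogeneity and monotonicity, PS = (p₁ − p₀)/(1 − p₀).
PS = (0.30344 − 0.21157) / 0.78843 ≈ 0.1165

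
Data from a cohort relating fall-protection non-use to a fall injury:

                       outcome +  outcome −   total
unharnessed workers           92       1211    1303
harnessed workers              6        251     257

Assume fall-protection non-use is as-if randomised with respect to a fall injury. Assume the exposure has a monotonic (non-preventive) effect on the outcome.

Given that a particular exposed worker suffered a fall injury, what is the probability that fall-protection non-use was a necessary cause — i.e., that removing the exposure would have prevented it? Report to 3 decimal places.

PN ≈ 0.669

p₁ = P(outcome | exposed) = 92/1303 = 0.070606
p₀ = P(outcome | unexposed) = 6/257 = 0.023346
Under exogeneity and monotonicity, PN = (p₁ − p₀) / p₁.
PN = (0.070606 − 0.023346) / 0.070606 = 0.04726 / 0.070606 ≈ 0.6693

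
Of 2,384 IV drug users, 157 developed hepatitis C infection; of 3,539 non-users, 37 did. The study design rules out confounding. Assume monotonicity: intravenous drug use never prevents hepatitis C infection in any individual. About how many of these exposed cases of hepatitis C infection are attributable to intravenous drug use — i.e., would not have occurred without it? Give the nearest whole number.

p₁ = P(outcome | exposed) = 157/2384 = 0.065856
p₀ = P(outcome | unexposed) = 37/3539 = 0.010455
PN = (p₁ − p₀)/p₁ = (0.065856 − 0.010455) / 0.065856 ≈ 0.84124.
Attributable cases ≈ PN × (exposed cases) = 0.84124 × 157 ≈ 132.08.

about 132 cases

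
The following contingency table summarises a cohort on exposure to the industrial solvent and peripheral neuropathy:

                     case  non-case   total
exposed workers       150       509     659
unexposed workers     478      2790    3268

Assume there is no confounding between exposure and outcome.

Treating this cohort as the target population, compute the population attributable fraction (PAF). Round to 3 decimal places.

p₁ = P(outcome | exposed) = 150/659 = 0.22762
p₀ = P(outcome | unexposed) = 478/3268 = 0.14627
Exposure prevalence π = 659/3927 = 0.16781; overall risk P(Y=1) = 0.15992.
Under exogeneity, PAF = [P(Y=1) − p₀]/P(Y=1).
PAF = (0.15992 − 0.14627) / 0.15992 ≈ 0.0854

PAF ≈ 0.085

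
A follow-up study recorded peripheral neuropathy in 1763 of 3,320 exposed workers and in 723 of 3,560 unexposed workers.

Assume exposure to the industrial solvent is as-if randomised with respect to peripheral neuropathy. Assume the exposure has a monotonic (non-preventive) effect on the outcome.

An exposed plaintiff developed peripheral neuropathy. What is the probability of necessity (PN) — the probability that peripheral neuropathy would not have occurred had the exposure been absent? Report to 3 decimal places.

p₁ = P(outcome | exposed) = 1763/3320 = 0.53102
p₀ = P(outcome | unexposed) = 723/3560 = 0.20309
Under exogeneity and monotonicity, PN = (p₁ − p₀) / p₁.
PN = (0.53102 − 0.20309) / 0.53102 = 0.32793 / 0.53102 ≈ 0.6176

PN ≈ 0.618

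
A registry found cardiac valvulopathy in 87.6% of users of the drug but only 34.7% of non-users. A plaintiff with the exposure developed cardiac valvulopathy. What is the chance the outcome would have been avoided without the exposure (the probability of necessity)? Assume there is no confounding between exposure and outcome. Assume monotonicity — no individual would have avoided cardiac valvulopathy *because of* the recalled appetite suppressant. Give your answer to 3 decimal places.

PN ≈ 0.604

p₁ = 0.876, p₀ = 0.347.
Under exogeneity and monotonicity, PN = (p₁ − p₀) / p₁.
PN = (0.876 − 0.347) / 0.876 = 0.529 / 0.876 ≈ 0.6039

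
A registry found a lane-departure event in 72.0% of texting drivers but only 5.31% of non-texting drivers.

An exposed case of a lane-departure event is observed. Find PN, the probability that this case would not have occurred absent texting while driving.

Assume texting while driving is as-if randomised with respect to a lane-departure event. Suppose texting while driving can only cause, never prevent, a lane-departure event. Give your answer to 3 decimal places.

PN ≈ 0.926

p₁ = 0.72, p₀ = 0.0531.
Under exogeneity and monotonicity, PN = (p₁ − p₀) / p₁.
PN = (0.72 − 0.0531) / 0.72 = 0.6669 / 0.72 ≈ 0.9262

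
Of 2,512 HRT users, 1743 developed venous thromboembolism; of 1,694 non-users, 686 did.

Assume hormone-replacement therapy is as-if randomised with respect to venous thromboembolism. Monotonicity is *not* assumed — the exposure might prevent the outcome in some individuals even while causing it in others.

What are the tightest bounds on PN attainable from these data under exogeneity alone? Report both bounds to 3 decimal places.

0.416 ≤ PN ≤ 0.858

p₁ = P(outcome | exposed) = 1743/2512 = 0.69387
p₀ = P(outcome | unexposed) = 686/1694 = 0.40496
Under exogeneity alone the bounds on PN are max{0,(p₁−p₀)/p₁} ≤ PN ≤ min{1,(1−p₀)/p₁}.
  lower = (p₁ − p₀)/p₁ = 0.28891 / 0.69387 ≈ 0.4164
  upper = min{1, (1 − p₀)/p₁} = 0.59504 / 0.69387 ≈ 0.8576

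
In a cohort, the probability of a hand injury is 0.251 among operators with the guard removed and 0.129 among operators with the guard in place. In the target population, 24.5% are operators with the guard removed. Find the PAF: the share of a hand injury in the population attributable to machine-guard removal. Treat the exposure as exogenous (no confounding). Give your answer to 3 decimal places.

Let p₁ = 0.251, p₀ = 0.129.
Overall risk P(Y=1) = π·p₁ + (1−π)·p₀ = 0.245×0.251 + 0.755×0.129 = 0.15889.
Under exogeneity, PAF = [P(Y=1) − p₀] / P(Y=1).
PAF = (0.15889 − 0.129) / 0.15889 ≈ 0.1881

PAF ≈ 0.188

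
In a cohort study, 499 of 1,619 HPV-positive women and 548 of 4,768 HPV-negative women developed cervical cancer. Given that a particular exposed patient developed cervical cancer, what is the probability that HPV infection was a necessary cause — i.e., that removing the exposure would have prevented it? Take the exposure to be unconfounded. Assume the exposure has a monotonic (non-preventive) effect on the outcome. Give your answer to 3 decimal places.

PN ≈ 0.627

p₁ = P(outcome | exposed) = 499/1619 = 0.30821
p₀ = P(outcome | unexposed) = 548/4768 = 0.11493
Under exogeneity and monotonicity, PN = (p₁ − p₀) / p₁.
PN = (0.30821 − 0.11493) / 0.30821 = 0.19328 / 0.30821 ≈ 0.6271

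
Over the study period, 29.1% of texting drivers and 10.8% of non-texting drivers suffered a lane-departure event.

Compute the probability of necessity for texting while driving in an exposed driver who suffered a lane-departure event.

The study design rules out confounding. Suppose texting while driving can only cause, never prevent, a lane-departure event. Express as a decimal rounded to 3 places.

p₁ = 0.291, p₀ = 0.108.
Under exogeneity and monotonicity, PN = (p₁ − p₀) / p₁.
PN = (0.291 − 0.108) / 0.291 = 0.183 / 0.291 ≈ 0.6289

PN ≈ 0.629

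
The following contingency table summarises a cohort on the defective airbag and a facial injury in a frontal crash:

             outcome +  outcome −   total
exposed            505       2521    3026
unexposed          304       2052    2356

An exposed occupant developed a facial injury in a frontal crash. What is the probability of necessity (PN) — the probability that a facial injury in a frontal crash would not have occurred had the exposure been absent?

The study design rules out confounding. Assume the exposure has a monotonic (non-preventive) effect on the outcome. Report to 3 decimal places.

PN ≈ 0.227

p₁ = P(outcome | exposed) = 505/3026 = 0.16689
p₀ = P(outcome | unexposed) = 304/2356 = 0.12903
Under exogeneity and monotonicity, PN = (p₁ − p₀)/p₁.
PN = (0.16689 − 0.12903) / 0.16689 ≈ 0.2268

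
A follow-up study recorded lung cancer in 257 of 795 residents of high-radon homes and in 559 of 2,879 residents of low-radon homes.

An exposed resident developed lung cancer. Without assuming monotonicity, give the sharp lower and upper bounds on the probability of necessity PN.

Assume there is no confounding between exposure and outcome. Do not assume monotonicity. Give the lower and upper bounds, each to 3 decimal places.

0.399 ≤ PN ≤ 1.000

p₁ = P(outcome | exposed) = 257/795 = 0.32327
p₀ = P(outcome | unexposed) = 559/2879 = 0.19416
Under exogeneity alone the bounds on PN are max{0,(p₁−p₀)/p₁} ≤ PN ≤ min{1,(1−p₀)/p₁}.
  lower = (p₁ − p₀)/p₁ = 0.12911 / 0.32327 ≈ 0.3994
  upper = min{1, (1 − p₀)/p₁} = 0.80584 / 0.32327 ≈ 2.4928 → capped at 1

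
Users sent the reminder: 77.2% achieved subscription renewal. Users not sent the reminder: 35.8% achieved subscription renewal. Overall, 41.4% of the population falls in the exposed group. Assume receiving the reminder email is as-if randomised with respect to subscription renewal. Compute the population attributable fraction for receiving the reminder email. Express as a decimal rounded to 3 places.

p₁ = 0.772, p₀ = 0.358.
Overall risk P(Y=1) = π·p₁ + (1−π)·p₀ = 0.414×0.772 + 0.586×0.358 = 0.5294.
Under exogeneity, PAF = [P(Y=1) − p₀] / P(Y=1).
PAF = (0.5294 − 0.358) / 0.5294 ≈ 0.3238

PAF ≈ 0.324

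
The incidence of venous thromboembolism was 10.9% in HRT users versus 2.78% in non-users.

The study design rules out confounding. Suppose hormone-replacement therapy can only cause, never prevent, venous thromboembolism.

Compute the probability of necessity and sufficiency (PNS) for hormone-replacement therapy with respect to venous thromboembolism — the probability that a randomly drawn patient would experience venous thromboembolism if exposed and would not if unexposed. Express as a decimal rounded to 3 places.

PNS ≈ 0.081

p₁ = 0.109, p₀ = 0.0278.
Under exogeneity and monotonicity, PNS = p₁ − p₀.
PNS = 0.109 − 0.0278 = 0.0812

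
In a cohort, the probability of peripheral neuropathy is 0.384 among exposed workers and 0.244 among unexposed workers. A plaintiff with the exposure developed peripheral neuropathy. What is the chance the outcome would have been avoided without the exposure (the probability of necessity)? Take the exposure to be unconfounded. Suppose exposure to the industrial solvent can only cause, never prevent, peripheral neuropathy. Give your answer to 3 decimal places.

Let p₁ = 0.384, p₀ = 0.244.
Under exogeneity and monotonicity, PN = (p₁ − p₀) / p₁.
PN = (0.384 − 0.244) / 0.384 = 0.14 / 0.384 ≈ 0.3646

PN ≈ 0.365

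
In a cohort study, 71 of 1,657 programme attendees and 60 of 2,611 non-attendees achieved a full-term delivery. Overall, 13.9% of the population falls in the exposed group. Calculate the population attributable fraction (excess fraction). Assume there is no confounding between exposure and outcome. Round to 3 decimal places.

p₁ = P(outcome | exposed) = 71/1657 = 0.042849
p₀ = P(outcome | unexposed) = 60/2611 = 0.02298
Overall risk P(Y=1) = π·p₁ + (1−π)·p₀ = 0.139×0.042849 + 0.861×0.02298 = 0.025741.
Under exogeneity, PAF = [P(Y=1) − p₀] / P(Y=1).
PAF = (0.025741 − 0.02298) / 0.025741 ≈ 0.1073

PAF ≈ 0.107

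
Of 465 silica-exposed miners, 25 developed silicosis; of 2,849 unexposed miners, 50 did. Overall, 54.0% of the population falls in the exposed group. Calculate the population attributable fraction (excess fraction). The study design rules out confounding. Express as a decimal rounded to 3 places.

PAF ≈ 0.527

p₁ = P(outcome | exposed) = 25/465 = 0.053763
p₀ = P(outcome | unexposed) = 50/2849 = 0.01755
Overall risk P(Y=1) = π·p₁ + (1−π)·p₀ = 0.54×0.053763 + 0.46×0.01755 = 0.037105.
Under exogeneity, PAF = [P(Y=1) − p₀] / P(Y=1).
PAF = (0.037105 − 0.01755) / 0.037105 ≈ 0.5270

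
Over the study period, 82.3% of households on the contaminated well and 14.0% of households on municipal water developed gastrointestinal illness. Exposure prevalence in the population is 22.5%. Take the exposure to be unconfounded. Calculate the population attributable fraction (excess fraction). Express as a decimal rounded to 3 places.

p₁ = 0.823, p₀ = 0.14.
Overall risk P(Y=1) = π·p₁ + (1−π)·p₀ = 0.225×0.823 + 0.775×0.14 = 0.29368.
Under exogeneity, PAF = [P(Y=1) − p₀] / P(Y=1).
PAF = (0.29368 − 0.14) / 0.29368 ≈ 0.5233

PAF ≈ 0.523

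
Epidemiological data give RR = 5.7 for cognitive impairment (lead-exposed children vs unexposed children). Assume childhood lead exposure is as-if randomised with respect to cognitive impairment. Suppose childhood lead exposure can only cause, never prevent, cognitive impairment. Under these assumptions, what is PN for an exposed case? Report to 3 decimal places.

Under exogeneity and monotonicity, PN = (RR − 1) / RR = 1 − 1/RR.
PN = (5.7 − 1) / 5.7 = 4.7 / 5.7 ≈ 0.8246

PN ≈ 0.825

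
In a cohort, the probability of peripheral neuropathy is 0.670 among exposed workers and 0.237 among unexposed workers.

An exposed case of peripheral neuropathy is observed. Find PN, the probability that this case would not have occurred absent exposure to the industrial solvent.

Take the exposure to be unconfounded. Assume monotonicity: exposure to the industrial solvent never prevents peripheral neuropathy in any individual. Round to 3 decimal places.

PN ≈ 0.646

Let p₁ = 0.67, p₀ = 0.237.
Under exogeneity and monotonicity, PN = (p₁ − p₀) / p₁.
PN = (0.67 − 0.237) / 0.67 = 0.433 / 0.67 ≈ 0.6463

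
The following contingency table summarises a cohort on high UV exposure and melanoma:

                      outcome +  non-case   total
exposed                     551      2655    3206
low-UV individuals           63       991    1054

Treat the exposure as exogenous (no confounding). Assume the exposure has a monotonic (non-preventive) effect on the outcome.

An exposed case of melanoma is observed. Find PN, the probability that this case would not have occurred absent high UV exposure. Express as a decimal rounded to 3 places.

PN ≈ 0.652

p₁ = P(outcome | exposed) = 551/3206 = 0.17187
p₀ = P(outcome | unexposed) = 63/1054 = 0.059772
Under exogeneity and monotonicity, PN = (p₁ − p₀)/p₁.
PN = (0.17187 − 0.059772) / 0.17187 ≈ 0.6522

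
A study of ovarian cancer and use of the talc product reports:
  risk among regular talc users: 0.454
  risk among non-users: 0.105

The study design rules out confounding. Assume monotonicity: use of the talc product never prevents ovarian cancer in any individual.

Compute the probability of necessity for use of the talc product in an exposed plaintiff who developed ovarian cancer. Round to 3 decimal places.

PN ≈ 0.769

Let p₁ = 0.454, p₀ = 0.105.
Under exogeneity and monotonicity, PN = (p₁ − p₀) / p₁.
PN = (0.454 − 0.105) / 0.454 = 0.349 / 0.454 ≈ 0.7687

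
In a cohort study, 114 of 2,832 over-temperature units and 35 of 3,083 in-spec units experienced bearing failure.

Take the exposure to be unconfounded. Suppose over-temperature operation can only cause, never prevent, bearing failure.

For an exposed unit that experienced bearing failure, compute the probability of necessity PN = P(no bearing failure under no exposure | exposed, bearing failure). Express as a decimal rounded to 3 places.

p₁ = P(outcome | exposed) = 114/2832 = 0.040254
p₀ = P(outcome | unexposed) = 35/3083 = 0.011353
Under exogeneity and monotonicity, PN = (p₁ − p₀) / p₁.
PN = (0.040254 − 0.011353) / 0.040254 = 0.028902 / 0.040254 ≈ 0.7180

PN ≈ 0.718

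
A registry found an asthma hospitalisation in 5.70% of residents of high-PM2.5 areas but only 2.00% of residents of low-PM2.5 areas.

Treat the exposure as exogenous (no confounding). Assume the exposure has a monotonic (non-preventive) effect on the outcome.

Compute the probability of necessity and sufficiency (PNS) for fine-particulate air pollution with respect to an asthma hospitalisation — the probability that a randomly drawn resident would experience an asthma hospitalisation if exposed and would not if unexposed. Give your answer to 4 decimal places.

PNS ≈ 0.0370

p₁ = 0.057, p₀ = 0.02.
Under exogeneity and monotonicity, PNS = p₁ − p₀.
PNS = 0.057 − 0.02 = 0.037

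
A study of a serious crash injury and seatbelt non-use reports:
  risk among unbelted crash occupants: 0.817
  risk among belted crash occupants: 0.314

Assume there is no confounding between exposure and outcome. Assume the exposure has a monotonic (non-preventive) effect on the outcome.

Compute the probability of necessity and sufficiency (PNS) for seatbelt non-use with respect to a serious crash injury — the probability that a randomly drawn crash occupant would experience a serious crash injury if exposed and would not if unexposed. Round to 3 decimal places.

Let p₁ = 0.817, p₀ = 0.314.
Under exogeneity and monotonicity, PNS = p₁ − p₀.
PNS = 0.817 − 0.314 = 0.503

PNS ≈ 0.503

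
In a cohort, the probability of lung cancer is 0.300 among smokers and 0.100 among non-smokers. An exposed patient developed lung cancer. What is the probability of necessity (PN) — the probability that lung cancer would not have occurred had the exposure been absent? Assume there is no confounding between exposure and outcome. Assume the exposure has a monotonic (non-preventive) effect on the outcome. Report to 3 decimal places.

Let p₁ = 0.3, p₀ = 0.1.
Under exogeneity and monotonicity, PN = (p₁ − p₀) / p₁.
PN = (0.3 − 0.1) / 0.3 = 0.2 / 0.3 ≈ 0.6667

PN ≈ 0.667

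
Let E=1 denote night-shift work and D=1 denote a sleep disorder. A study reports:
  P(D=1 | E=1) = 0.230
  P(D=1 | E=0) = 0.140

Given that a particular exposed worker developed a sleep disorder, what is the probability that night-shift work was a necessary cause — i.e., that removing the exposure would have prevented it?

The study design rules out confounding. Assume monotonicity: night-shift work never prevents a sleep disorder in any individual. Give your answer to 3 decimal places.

Let p₁ = 0.23, p₀ = 0.14.
Under exogeneity and monotonicity, PN = (p₁ − p₀) / p₁.
PN = (0.23 − 0.14) / 0.23 = 0.09 / 0.23 ≈ 0.3913

PN ≈ 0.391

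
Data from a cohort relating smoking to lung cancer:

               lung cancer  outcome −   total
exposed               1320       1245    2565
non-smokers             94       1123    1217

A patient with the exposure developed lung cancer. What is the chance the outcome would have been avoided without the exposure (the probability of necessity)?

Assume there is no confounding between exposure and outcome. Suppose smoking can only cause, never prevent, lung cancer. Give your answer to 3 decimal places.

p₁ = P(outcome | exposed) = 1320/2565 = 0.51462
p₀ = P(outcome | unexposed) = 94/1217 = 0.077239
Under exogeneity and monotonicity, PN = (p₁ − p₀)/p₁.
PN = (0.51462 − 0.077239) / 0.51462 ≈ 0.8499

PN ≈ 0.850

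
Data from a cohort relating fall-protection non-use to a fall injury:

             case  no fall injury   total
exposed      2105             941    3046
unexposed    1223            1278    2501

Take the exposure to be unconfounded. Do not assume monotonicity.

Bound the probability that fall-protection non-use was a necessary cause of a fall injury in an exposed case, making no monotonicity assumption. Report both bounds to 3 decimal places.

p₁ = P(outcome | exposed) = 2105/3046 = 0.69107
p₀ = P(outcome | unexposed) = 1223/2501 = 0.489
Under exogeneity alone the bounds on PN are max{0,(p₁−p₀)/p₁} ≤ PN ≤ min{1,(1−p₀)/p₁}.
  lower = (p₁ − p₀)/p₁ = 0.20207 / 0.69107 ≈ 0.2924
  upper = min{1, (1 − p₀)/p₁} = 0.511 / 0.69107 ≈ 0.7394

0.292 ≤ PN ≤ 0.739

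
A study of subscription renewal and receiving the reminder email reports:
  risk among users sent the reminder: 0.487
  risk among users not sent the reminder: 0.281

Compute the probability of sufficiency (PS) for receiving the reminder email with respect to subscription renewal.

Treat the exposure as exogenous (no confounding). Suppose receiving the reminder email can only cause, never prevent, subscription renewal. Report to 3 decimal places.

PS ≈ 0.287

Let p₁ = 0.487, p₀ = 0.281.
Under exogeneity and monotonicity, PS = (p₁ − p₀) / (1 − p₀).
PS = (0.487 − 0.281) / (1 − 0.281) = 0.206 / 0.719 ≈ 0.2865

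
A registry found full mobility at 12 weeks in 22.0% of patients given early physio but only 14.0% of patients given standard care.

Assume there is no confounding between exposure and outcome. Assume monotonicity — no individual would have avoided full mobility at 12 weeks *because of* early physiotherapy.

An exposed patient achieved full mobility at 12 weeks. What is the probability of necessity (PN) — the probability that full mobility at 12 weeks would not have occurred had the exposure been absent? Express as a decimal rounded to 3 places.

PN ≈ 0.364

p₁ = 0.22, p₀ = 0.14.
Under exogeneity and monotonicity, PN = (p₁ − p₀) / p₁.
PN = (0.22 − 0.14) / 0.22 = 0.08 / 0.22 ≈ 0.3636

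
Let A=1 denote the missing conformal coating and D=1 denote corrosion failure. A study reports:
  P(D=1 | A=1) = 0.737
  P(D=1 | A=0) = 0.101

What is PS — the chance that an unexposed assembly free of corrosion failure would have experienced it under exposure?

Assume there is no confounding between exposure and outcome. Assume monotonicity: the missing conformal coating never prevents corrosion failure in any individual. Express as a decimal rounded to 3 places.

PS ≈ 0.707

Let p₁ = 0.737, p₀ = 0.101.
Under exogeneity and monotonicity, PS = (p₁ − p₀) / (1 − p₀).
PS = (0.737 − 0.101) / (1 − 0.101) = 0.636 / 0.899 ≈ 0.7075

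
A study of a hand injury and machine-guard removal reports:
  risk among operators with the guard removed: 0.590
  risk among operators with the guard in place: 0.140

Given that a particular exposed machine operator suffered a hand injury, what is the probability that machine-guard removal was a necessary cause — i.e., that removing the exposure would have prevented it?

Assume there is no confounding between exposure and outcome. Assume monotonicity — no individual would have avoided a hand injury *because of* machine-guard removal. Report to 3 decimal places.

Let p₁ = 0.59, p₀ = 0.14.
Under exogeneity and monotonicity, PN = (p₁ − p₀) / p₁.
PN = (0.59 − 0.14) / 0.59 = 0.45 / 0.59 ≈ 0.7627

PN ≈ 0.763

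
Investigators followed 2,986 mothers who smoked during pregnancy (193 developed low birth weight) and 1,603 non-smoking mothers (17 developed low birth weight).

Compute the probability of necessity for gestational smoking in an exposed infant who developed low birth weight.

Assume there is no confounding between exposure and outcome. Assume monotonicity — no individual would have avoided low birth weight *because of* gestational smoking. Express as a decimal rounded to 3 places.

PN ≈ 0.836

p₁ = P(outcome | exposed) = 193/2986 = 0.064635
p₀ = P(outcome | unexposed) = 17/1603 = 0.010605
Under exogeneity and monotonicity, PN = (p₁ − p₀) / p₁.
PN = (0.064635 − 0.010605) / 0.064635 = 0.05403 / 0.064635 ≈ 0.8359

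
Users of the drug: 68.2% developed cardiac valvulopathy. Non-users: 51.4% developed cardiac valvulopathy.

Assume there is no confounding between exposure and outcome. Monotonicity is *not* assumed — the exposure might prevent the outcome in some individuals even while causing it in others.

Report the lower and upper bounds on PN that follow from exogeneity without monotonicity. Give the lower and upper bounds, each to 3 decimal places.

0.246 ≤ PN ≤ 0.713

p₁ = 0.682, p₀ = 0.514.
Under exogeneity alone the bounds on PN are max{0,(p₁−p₀)/p₁} ≤ PN ≤ min{1,(1−p₀)/p₁}.
  lower = (p₁ − p₀)/p₁ = 0.168 / 0.682 ≈ 0.2463
  upper = min{1, (1 − p₀)/p₁} = 0.486 / 0.682 ≈ 0.7126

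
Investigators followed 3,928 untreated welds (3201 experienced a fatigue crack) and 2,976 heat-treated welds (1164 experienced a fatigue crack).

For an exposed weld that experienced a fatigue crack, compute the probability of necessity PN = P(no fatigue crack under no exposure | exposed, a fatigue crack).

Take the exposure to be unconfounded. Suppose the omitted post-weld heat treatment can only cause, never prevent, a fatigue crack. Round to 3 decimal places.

PN ≈ 0.520

p₁ = P(outcome | exposed) = 3201/3928 = 0.81492
p₀ = P(outcome | unexposed) = 1164/2976 = 0.39113
Under exogeneity and monotonicity, PN = (p₁ − p₀) / p₁.
PN = (0.81492 − 0.39113) / 0.81492 = 0.42379 / 0.81492 ≈ 0.5200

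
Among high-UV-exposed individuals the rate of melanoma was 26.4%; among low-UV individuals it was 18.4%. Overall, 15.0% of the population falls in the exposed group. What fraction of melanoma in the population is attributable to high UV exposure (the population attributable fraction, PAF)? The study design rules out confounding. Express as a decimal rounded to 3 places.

PAF ≈ 0.061

p₁ = 0.264, p₀ = 0.184.
Overall risk P(Y=1) = π·p₁ + (1−π)·p₀ = 0.15×0.264 + 0.85×0.184 = 0.196.
Under exogeneity, PAF = [P(Y=1) − p₀] / P(Y=1).
PAF = (0.196 − 0.184) / 0.196 ≈ 0.0612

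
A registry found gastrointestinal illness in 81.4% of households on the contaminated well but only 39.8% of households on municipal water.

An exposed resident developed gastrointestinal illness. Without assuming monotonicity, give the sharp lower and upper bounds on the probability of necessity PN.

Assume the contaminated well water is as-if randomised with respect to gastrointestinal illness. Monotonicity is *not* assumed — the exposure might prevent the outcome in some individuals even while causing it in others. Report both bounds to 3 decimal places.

0.511 ≤ PN ≤ 0.740

p₁ = 0.814, p₀ = 0.398.
Under exogeneity alone the bounds on PN are max{0,(p₁−p₀)/p₁} ≤ PN ≤ min{1,(1−p₀)/p₁}.
  lower = (p₁ − p₀)/p₁ = 0.416 / 0.814 ≈ 0.5111
  upper = min{1, (1 − p₀)/p₁} = 0.602 / 0.814 ≈ 0.7396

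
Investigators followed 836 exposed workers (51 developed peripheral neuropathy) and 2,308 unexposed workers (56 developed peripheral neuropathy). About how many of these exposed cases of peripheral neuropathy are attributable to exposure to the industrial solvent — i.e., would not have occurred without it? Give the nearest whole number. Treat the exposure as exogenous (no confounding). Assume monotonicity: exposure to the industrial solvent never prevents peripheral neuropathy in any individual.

p₁ = P(outcome | exposed) = 51/836 = 0.061005
p₀ = P(outcome | unexposed) = 56/2308 = 0.024263
PN = (p₁ − p₀)/p₁ = (0.061005 − 0.024263) / 0.061005 ≈ 0.60227.
Attributable cases ≈ PN × (exposed cases) = 0.60227 × 51 ≈ 30.72.

about 31 cases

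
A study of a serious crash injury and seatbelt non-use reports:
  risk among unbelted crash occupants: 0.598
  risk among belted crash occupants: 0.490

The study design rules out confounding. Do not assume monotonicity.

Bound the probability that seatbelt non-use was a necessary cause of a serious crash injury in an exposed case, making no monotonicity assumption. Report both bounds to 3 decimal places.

Let p₁ = 0.598, p₀ = 0.49.
Under exogeneity alone the bounds on PN are max{0,(p₁−p₀)/p₁} ≤ PN ≤ min{1,(1−p₀)/p₁}.
  lower = (p₁ − p₀)/p₁ = 0.108 / 0.598 ≈ 0.1806
  upper = min{1, (1 − p₀)/p₁} = 0.51 / 0.598 ≈ 0.8528

0.181 ≤ PN ≤ 0.853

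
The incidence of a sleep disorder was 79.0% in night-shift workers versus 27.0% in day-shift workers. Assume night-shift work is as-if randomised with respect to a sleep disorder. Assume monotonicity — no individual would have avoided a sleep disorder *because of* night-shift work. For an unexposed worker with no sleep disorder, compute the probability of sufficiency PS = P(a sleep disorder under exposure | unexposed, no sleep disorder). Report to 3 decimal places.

p₁ = 0.79, p₀ = 0.27.
Under exogeneity and monotonicity, PS = (p₁ − p₀) / (1 − p₀).
PS = (0.79 − 0.27) / (1 − 0.27) = 0.52 / 0.73 ≈ 0.7123

PS ≈ 0.712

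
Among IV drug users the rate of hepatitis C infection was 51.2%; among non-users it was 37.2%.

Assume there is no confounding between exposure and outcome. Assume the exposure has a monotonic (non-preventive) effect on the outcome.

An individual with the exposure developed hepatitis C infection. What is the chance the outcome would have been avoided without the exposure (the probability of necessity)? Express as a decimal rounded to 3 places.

PN ≈ 0.273

p₁ = 0.512, p₀ = 0.372.
Under exogeneity and monotonicity, PN = (p₁ − p₀) / p₁.
PN = (0.512 − 0.372) / 0.512 = 0.14 / 0.512 ≈ 0.2734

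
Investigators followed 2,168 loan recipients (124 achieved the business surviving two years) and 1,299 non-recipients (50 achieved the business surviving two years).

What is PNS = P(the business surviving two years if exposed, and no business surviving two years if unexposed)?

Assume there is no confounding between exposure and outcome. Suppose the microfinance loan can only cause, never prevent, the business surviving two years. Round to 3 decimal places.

PNS ≈ 0.019

p₁ = P(outcome | exposed) = 124/2168 = 0.057196
p₀ = P(outcome | unexposed) = 50/1299 = 0.038491
Under exogeneity and monotonicity, PNS = p₁ − p₀.
PNS = 0.057196 − 0.038491 = 0.018704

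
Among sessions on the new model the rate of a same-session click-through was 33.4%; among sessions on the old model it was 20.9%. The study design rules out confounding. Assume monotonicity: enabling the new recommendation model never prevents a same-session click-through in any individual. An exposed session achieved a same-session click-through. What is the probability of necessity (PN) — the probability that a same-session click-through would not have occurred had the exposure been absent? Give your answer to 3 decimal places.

PN ≈ 0.374

p₁ = 0.334, p₀ = 0.209.
Under exogeneity and monotonicity, PN = (p₁ − p₀) / p₁.
PN = (0.334 − 0.209) / 0.334 = 0.125 / 0.334 ≈ 0.3743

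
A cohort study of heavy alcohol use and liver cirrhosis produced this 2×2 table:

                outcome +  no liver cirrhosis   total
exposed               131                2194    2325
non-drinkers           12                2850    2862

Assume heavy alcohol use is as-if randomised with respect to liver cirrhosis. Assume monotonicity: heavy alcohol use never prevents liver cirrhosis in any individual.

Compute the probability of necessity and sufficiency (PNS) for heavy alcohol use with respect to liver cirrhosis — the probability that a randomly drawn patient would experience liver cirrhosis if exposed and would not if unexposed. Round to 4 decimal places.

PNS ≈ 0.0522

p₁ = P(outcome | exposed) = 131/2325 = 0.056344
p₀ = P(outcome | unexposed) = 12/2862 = 0.0041929
Under exogeneity and monotonicity, PNS = p₁ − p₀.
PNS = 0.056344 − 0.0041929 = 0.052151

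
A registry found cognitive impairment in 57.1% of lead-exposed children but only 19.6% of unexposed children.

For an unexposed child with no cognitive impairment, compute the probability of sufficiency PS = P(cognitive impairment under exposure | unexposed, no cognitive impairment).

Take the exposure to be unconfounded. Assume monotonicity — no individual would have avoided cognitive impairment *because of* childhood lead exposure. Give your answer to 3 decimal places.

p₁ = 0.571, p₀ = 0.196.
Under exogeneity and monotonicity, PS = (p₁ − p₀) / (1 − p₀).
PS = (0.571 − 0.196) / (1 − 0.196) = 0.375 / 0.804 ≈ 0.4664

PS ≈ 0.466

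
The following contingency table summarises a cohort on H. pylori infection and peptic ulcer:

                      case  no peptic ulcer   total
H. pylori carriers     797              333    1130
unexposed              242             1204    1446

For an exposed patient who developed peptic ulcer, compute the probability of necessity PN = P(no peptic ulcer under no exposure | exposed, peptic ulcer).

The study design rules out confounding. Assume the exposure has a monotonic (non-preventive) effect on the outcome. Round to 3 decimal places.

p₁ = P(outcome | exposed) = 797/1130 = 0.70531
p₀ = P(outcome | unexposed) = 242/1446 = 0.16736
Under exogeneity and monotonicity, PN = (p₁ − p₀) / p₁.
PN = (0.70531 − 0.16736) / 0.70531 = 0.53795 / 0.70531 ≈ 0.7627

PN ≈ 0.763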